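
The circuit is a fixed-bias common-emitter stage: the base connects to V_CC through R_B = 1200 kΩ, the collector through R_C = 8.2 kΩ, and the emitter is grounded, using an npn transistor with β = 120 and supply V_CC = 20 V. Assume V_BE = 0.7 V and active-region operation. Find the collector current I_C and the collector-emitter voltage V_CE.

I_C ≈ 1.9 mA, V_CE ≈ 4.2 V

Base loop: V_CC = I_B·R_B + V_BE, so I_B = (20 − 0.7)/1200 kΩ = 0.0161 mA.
In the active region I_C = β·I_B = 120 × 0.0161 = 1.93 mA.
Collector loop: V_CE = V_CC − I_C·R_C = 20 − 1.93×8.2 = 4.17 V.
Since V_CE = 4.17 V > V_CE(sat) ≈ 0.2 V, the transistor is in the active region as assumed.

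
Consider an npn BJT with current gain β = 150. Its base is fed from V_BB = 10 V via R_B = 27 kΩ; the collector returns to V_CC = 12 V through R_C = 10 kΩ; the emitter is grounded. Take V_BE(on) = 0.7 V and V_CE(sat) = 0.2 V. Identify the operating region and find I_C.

saturation; I_C ≈ 1.2 mA

Assume active: I_B = (10 − 0.7)/27 = 0.344 mA, giving I_C = β·I_B = 51.7 mA.
But then V_CE = 12 − 51.7×10 = -505 V < V_CE(sat) = 0.2 V — impossible in the active region.
So the transistor is saturated. With V_CE = 0.2 V, I_C = (V_CC − 0.2)/R_C = 11.8/10 = 1.18 mA.
Check: β·I_B = 51.7 mA > I_C = 1.18 mA, confirming saturation.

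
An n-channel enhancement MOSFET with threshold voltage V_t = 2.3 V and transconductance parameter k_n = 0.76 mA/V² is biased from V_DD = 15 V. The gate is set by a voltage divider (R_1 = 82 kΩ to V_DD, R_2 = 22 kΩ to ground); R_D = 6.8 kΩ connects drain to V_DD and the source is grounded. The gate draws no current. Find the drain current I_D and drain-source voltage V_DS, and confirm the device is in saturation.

I_D ≈ 0.29 mA, V_DS ≈ 13 V

V_G = V_DD·R_2/(R_1+R_2) = 15×22/104 = 3.17 V. With the source grounded, V_GS = V_G = 3.17 V.
Assume saturation: I_D = (k_n/2)(V_GS − V_t)² = (0.76/2)×(3.17 − 2.3)² = 0.38×0.873² = 0.29 mA.
V_DS = V_DD − I_D·R_D = 15 − 0.29×6.8 = 13 V.
Saturation requires V_DS ≥ V_GS − V_t = 0.873 V; 13 ≥ 0.873 ✓.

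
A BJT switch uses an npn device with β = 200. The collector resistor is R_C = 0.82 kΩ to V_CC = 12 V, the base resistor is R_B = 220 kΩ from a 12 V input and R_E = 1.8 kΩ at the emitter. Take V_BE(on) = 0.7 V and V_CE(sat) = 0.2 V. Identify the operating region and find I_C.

Assume active. Base-emitter loop: I_B = (V_BB − V_BE)/(R_B + (β+1)R_E) = (12 − 0.7)/(220 + 201×1.8) = 0.0194 mA.
I_C = β·I_B = 200×0.0194 = 3.88 mA.
V_CE = V_CC − I_C·R_C − I_E·R_E = 12 − 3.88×0.82 − 3.9×1.8 = 1.79 V > V_CE(sat), so the active-region assumption holds.

active; I_C ≈ 3.9 mA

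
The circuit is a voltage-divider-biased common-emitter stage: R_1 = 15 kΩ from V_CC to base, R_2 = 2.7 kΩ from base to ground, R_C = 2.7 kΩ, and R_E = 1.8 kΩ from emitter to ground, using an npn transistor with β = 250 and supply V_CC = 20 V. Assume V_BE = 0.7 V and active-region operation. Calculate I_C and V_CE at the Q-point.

Thevenize the base divider: V_Th = V_CC·R_2/(R_1+R_2) = 20×2.7/17.7 = 3.05 V, R_Th = R_1‖R_2 = 2.29 kΩ.
Base-emitter loop: V_Th = I_B·R_Th + V_BE + (β+1)I_B·R_E, so I_B = (3.05 − 0.7) / (2.29 + 251×1.8) = 0.00518 mA.
I_C = β·I_B = 250×0.00518 = 1.29 mA, and I_E = (β+1)I_B = 1.3 mA.
V_CE = V_CC − I_C·R_C − I_E·R_E = 20 − 1.29×2.7 − 1.3×1.8 = 14.2 V.
V_CE = 14.2 V > 0.2 V confirms active-region operation.

I_C ≈ 1.3 mA, V_CE ≈ 14 V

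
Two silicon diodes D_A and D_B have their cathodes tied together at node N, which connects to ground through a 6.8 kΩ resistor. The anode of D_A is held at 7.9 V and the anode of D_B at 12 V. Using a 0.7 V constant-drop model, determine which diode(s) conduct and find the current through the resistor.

Assume both conduct. Then node N would need to be at both 7.9−0.7 = 7.2 V and 12−0.7 = 11.3 V, which is impossible.
Assume only D_B conducts: V_N = 12 − 0.7 = 11.3 V, so I_R = 11.3/6.8 = 1.66 mA.
Check D_A: its anode-to-cathode voltage is 7.9 − 11.3 = -3.4 V < 0.7 V, so it is off. The assumption is consistent.

Only D_B conducts; I_R ≈ 1.7 mA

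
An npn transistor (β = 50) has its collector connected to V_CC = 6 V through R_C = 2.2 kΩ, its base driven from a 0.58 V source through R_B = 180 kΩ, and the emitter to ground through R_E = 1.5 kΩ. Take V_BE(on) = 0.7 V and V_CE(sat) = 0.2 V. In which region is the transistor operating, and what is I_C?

cutoff; I_C ≈ 0

V_BB = 0.58 V ≤ V_BE(on) = 0.7 V, so the base-emitter junction is not forward biased.
The transistor is in cutoff: I_B = I_C = 0.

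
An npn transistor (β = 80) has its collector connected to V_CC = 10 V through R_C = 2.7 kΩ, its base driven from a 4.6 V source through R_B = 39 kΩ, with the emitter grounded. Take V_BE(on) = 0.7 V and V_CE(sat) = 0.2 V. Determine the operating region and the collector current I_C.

saturation; I_C ≈ 3.6 mA

Assume active: I_B = (4.6 − 0.7)/39 = 0.1 mA, giving I_C = β·I_B = 8 mA.
But then V_CE = 10 − 8×2.7 = -11.6 V < V_CE(sat) = 0.2 V — impossible in the active region.
So the transistor is saturated. With V_CE = 0.2 V, I_C = (V_CC − 0.2)/R_C = 9.8/2.7 = 3.63 mA.
Check: β·I_B = 8 mA > I_C = 3.63 mA, confirming saturation.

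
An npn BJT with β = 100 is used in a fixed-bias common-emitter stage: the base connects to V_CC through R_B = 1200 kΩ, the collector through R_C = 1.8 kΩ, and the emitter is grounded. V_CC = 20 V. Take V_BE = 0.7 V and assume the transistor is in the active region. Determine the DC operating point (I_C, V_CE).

I_C ≈ 1.6 mA, V_CE ≈ 17 V

Base loop: V_CC = I_B·R_B + V_BE, so I_B = (20 − 0.7)/1200 kΩ = 0.0161 mA.
In the active region I_C = β·I_B = 100 × 0.0161 = 1.61 mA.
Collector loop: V_CE = V_CC − I_C·R_C = 20 − 1.61×1.8 = 17.1 V.
Since V_CE = 17.1 V > V_CE(sat) ≈ 0.2 V, the transistor is in the active region as assumed.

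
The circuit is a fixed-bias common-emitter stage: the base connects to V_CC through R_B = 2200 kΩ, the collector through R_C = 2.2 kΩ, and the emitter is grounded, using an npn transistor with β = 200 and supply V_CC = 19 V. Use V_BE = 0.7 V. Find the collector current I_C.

I_C ≈ 1.7 mA

Base loop: V_CC = I_B·R_B + V_BE, so I_B = (19 − 0.7)/2200 kΩ = 0.00832 mA.
In the active region I_C = β·I_B = 200 × 0.00832 = 1.66 mA.
Collector loop: V_CE = V_CC − I_C·R_C = 19 − 1.66×2.2 = 15.3 V.
Since V_CE = 15.3 V > V_CE(sat) ≈ 0.2 V, the transistor is in the active region as assumed.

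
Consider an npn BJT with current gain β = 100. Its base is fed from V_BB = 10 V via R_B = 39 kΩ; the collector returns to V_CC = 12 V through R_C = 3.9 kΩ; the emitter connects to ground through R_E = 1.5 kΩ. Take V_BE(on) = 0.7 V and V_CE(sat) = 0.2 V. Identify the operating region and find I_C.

saturation; I_C ≈ 2.1 mA

Assume active: I_B = (10 − 0.7)/(39 + 101×1.5) = 0.0488 mA, I_C = β·I_B = 4.88 mA.
Then V_CE = 12 − 4.88×3.9 − 4.93×1.5 = -14.4 V < 0.2 V — the active assumption fails.
Re-solve with V_CE = 0.2 V. KCL at the emitter: V_E/R_E = (V_BB−0.7−V_E)/R_B + (V_CC−0.2−V_E)/R_C, giving V_E = 3.44 V.
I_C = (V_CC − 0.2 − V_E)/R_C = (11.8 − 3.44)/3.9 = 2.14 mA.
Check: I_B = (9.3 − 3.44)/39 = 0.15 mA, and β·I_B = 15 mA > I_C, confirming saturation.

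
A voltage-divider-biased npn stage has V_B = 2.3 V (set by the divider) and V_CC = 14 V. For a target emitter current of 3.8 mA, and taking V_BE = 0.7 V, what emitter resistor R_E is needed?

V_E = V_B − V_BE = 2.3 − 0.7 = 1.6 V.
R_E = V_E / I_E = 1.6 / 3.8 = 0.421 kΩ.

R_E ≈ 0.42 kΩ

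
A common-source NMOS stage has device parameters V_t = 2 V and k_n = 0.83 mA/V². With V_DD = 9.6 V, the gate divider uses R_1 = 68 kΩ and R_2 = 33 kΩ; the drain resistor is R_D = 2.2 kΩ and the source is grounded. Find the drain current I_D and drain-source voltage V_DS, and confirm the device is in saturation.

V_G = V_DD·R_2/(R_1+R_2) = 9.6×33/101 = 3.14 V. With the source grounded, V_GS = V_G = 3.14 V.
Assume saturation: I_D = (k_n/2)(V_GS − V_t)² = (0.83/2)×(3.14 − 2)² = 0.415×1.14² = 0.536 mA.
V_DS = V_DD − I_D·R_D = 9.6 − 0.536×2.2 = 8.42 V.
Saturation requires V_DS ≥ V_GS − V_t = 1.14 V; 8.42 ≥ 1.14 ✓.

I_D ≈ 0.54 mA, V_DS ≈ 8.4 V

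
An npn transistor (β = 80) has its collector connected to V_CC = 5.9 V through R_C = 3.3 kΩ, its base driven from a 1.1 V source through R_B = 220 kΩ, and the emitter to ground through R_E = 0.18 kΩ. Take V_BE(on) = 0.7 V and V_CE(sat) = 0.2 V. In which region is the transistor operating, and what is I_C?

Assume active. Base-emitter loop: I_B = (V_BB − V_BE)/(R_B + (β+1)R_E) = (1.1 − 0.7)/(220 + 81×0.18) = 0.00171 mA.
I_C = β·I_B = 80×0.00171 = 0.136 mA.
V_CE = V_CC − I_C·R_C − I_E·R_E = 5.9 − 0.136×3.3 − 0.138×0.18 = 5.42 V > V_CE(sat), so the active-region assumption holds.

active; I_C ≈ 0.14 mA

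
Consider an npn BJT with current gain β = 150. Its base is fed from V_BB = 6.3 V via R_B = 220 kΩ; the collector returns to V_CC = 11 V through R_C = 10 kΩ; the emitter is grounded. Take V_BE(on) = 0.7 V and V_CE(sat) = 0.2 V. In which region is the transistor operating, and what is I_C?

saturation; I_C ≈ 1.1 mA

Assume active: I_B = (6.3 − 0.7)/220 = 0.0255 mA, giving I_C = β·I_B = 3.82 mA.
But then V_CE = 11 − 3.82×10 = -27.2 V < V_CE(sat) = 0.2 V — impossible in the active region.
So the transistor is saturated. With V_CE = 0.2 V, I_C = (V_CC − 0.2)/R_C = 10.8/10 = 1.08 mA.
Check: β·I_B = 3.82 mA > I_C = 1.08 mA, confirming saturation.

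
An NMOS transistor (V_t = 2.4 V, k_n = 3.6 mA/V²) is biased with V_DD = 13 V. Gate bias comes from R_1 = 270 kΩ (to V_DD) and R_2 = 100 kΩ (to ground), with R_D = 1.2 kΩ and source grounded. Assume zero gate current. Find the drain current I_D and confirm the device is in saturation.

V_G = V_DD·R_2/(R_1+R_2) = 13×100/370 = 3.51 V. With the source grounded, V_GS = V_G = 3.51 V.
Assume saturation: I_D = (k_n/2)(V_GS − V_t)² = (3.6/2)×(3.51 − 2.4)² = 1.8×1.11² = 2.23 mA.
V_DS = V_DD − I_D·R_D = 13 − 2.23×1.2 = 10.3 V.
Saturation requires V_DS ≥ V_GS − V_t = 1.11 V; 10.3 ≥ 1.11 ✓.

I_D ≈ 2.2 mA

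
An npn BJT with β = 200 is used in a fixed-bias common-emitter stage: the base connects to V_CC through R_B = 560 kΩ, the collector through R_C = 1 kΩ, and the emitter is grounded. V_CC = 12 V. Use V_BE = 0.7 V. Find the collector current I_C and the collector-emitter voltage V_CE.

I_C ≈ 4 mA, V_CE ≈ 8 V

Base loop: V_CC = I_B·R_B + V_BE, so I_B = (12 − 0.7)/560 kΩ = 0.0202 mA.
In the active region I_C = β·I_B = 200 × 0.0202 = 4.04 mA.
Collector loop: V_CE = V_CC − I_C·R_C = 12 − 4.04×1 = 7.96 V.
Since V_CE = 7.96 V > V_CE(sat) ≈ 0.2 V, the transistor is in the active region as assumed.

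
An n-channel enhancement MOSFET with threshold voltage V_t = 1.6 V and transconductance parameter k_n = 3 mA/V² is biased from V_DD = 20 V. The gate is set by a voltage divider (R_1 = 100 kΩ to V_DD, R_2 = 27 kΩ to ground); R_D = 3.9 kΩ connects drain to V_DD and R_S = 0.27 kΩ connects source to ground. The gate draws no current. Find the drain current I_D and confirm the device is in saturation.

V_G = V_DD·R_2/(R_1+R_2) = 20×27/127 = 4.25 V.
Assume saturation: I_D = (k_n/2)(V_GS − V_t)² with V_GS = V_G − I_D·R_S = 4.25 − 0.27·I_D.
Substituting gives 0.109·I_D² − 3.15·I_D + 10.5 = 0, with roots I_D = 3.87 or 24.9 mA.
The root I_D = 24.9 mA gives V_GS = -2.48 V ≤ V_t, so take I_D = 3.87 mA.
Then V_GS = 3.21 V and V_DS = V_DD − I_D(R_D+R_S) = 20 − 3.87×4.17 = 3.85 V.
Saturation requires V_DS ≥ V_GS − V_t = 1.61 V; 3.85 ≥ 1.61 ✓.

I_D ≈ 3.9 mA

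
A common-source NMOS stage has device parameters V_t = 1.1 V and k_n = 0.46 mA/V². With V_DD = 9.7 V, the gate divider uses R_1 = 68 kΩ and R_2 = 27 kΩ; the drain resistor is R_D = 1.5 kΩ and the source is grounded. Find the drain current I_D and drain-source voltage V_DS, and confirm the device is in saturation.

I_D ≈ 0.63 mA, V_DS ≈ 8.8 V

V_G = V_DD·R_2/(R_1+R_2) = 9.7×27/95 = 2.76 V. With the source grounded, V_GS = V_G = 2.76 V.
Assume saturation: I_D = (k_n/2)(V_GS − V_t)² = (0.46/2)×(2.76 − 1.1)² = 0.23×1.66² = 0.631 mA.
V_DS = V_DD − I_D·R_D = 9.7 − 0.631×1.5 = 8.75 V.
Saturation requires V_DS ≥ V_GS − V_t = 1.66 V; 8.75 ≥ 1.66 ✓.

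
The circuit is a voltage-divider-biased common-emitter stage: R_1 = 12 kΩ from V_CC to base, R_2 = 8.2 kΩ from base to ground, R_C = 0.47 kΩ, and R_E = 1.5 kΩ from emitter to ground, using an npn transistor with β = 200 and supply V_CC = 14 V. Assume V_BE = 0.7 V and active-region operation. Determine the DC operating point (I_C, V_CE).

Thevenize the base divider: V_Th = V_CC·R_2/(R_1+R_2) = 14×8.2/20.2 = 5.68 V, R_Th = R_1‖R_2 = 4.87 kΩ.
Base-emitter loop: V_Th = I_B·R_Th + V_BE + (β+1)I_B·R_E, so I_B = (5.68 − 0.7) / (4.87 + 201×1.5) = 0.0163 mA.
I_C = β·I_B = 200×0.0163 = 3.25 mA, and I_E = (β+1)I_B = 3.27 mA.
V_CE = V_CC − I_C·R_C − I_E·R_E = 14 − 3.25×0.47 − 3.27×1.5 = 7.57 V.
V_CE = 7.57 V > 0.2 V confirms active-region operation.

I_C ≈ 3.3 mA, V_CE ≈ 7.6 V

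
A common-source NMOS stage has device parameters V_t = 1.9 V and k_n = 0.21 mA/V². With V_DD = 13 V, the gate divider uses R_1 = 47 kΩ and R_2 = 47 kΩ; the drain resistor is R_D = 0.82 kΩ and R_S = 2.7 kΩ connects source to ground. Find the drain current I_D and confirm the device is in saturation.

I_D ≈ 0.73 mA

V_G = V_DD·R_2/(R_1+R_2) = 13×47/94 = 6.5 V.
Assume saturation: I_D = (k_n/2)(V_GS − V_t)² with V_GS = V_G − I_D·R_S = 6.5 − 2.7·I_D.
Substituting gives 0.765·I_D² − 3.61·I_D + 2.22 = 0, with roots I_D = 0.728 or 3.99 mA.
The root I_D = 3.99 mA gives V_GS = -4.26 V ≤ V_t, so take I_D = 0.728 mA.
Then V_GS = 4.53 V and V_DS = V_DD − I_D(R_D+R_S) = 13 − 0.728×3.52 = 10.4 V.
Saturation requires V_DS ≥ V_GS − V_t = 2.63 V; 10.4 ≥ 2.63 ✓.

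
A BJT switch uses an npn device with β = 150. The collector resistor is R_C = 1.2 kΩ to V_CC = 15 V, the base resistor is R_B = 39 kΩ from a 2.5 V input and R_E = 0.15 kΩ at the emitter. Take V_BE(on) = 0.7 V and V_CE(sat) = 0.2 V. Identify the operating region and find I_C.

active; I_C ≈ 4.4 mA

Assume active. Base-emitter loop: I_B = (V_BB − V_BE)/(R_B + (β+1)R_E) = (2.5 − 0.7)/(39 + 151×0.15) = 0.0292 mA.
I_C = β·I_B = 150×0.0292 = 4.38 mA.
V_CE = V_CC − I_C·R_C − I_E·R_E = 15 − 4.38×1.2 − 4.41×0.15 = 9.08 V > V_CE(sat), so the active-region assumption holds.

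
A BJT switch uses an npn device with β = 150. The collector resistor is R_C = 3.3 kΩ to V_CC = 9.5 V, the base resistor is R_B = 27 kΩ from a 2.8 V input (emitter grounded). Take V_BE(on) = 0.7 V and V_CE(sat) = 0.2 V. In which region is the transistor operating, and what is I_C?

saturation; I_C ≈ 2.8 mA

Assume active: I_B = (2.8 − 0.7)/27 = 0.0778 mA, giving I_C = β·I_B = 11.7 mA.
But then V_CE = 9.5 − 11.7×3.3 = -29 V < V_CE(sat) = 0.2 V — impossible in the active region.
So the transistor is saturated. With V_CE = 0.2 V, I_C = (V_CC − 0.2)/R_C = 9.3/3.3 = 2.82 mA.
Check: β·I_B = 11.7 mA > I_C = 2.82 mA, confirming saturation.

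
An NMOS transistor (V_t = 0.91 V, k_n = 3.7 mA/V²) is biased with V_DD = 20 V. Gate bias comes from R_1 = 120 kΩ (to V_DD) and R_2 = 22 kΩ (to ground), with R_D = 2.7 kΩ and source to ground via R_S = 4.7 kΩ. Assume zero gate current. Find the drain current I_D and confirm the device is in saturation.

V_G = V_DD·R_2/(R_1+R_2) = 20×22/142 = 3.1 V.
Assume saturation: I_D = (k_n/2)(V_GS − V_t)² with V_GS = V_G − I_D·R_S = 3.1 − 4.7·I_D.
Substituting gives 40.9·I_D² − 39.1·I_D + 8.86 = 0, with roots I_D = 0.37 or 0.585 mA.
The root I_D = 0.585 mA gives V_GS = 0.348 V ≤ V_t, so take I_D = 0.37 mA.
Then V_GS = 1.36 V and V_DS = V_DD − I_D(R_D+R_S) = 20 − 0.37×7.4 = 17.3 V.
Saturation requires V_DS ≥ V_GS − V_t = 0.447 V; 17.3 ≥ 0.447 ✓.

I_D ≈ 0.37 mA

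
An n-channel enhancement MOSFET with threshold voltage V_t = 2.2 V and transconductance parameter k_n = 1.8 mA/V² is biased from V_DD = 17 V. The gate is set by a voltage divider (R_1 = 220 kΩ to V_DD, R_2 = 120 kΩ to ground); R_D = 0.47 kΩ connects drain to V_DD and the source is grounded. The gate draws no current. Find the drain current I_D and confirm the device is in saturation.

I_D ≈ 13 mA

V_G = V_DD·R_2/(R_1+R_2) = 17×120/340 = 6 V. With the source grounded, V_GS = V_G = 6 V.
Assume saturation: I_D = (k_n/2)(V_GS − V_t)² = (1.8/2)×(6 − 2.2)² = 0.9×3.8² = 13 mA.
V_DS = V_DD − I_D·R_D = 17 − 13×0.47 = 10.9 V.
Saturation requires V_DS ≥ V_GS − V_t = 3.8 V; 10.9 ≥ 3.8 ✓.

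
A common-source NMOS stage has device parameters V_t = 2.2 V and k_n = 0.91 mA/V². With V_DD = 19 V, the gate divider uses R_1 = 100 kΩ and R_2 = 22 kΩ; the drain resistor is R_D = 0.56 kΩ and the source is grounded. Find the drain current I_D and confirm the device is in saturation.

I_D ≈ 0.68 mA

V_G = V_DD·R_2/(R_1+R_2) = 19×22/122 = 3.43 V. With the source grounded, V_GS = V_G = 3.43 V.
Assume saturation: I_D = (k_n/2)(V_GS − V_t)² = (0.91/2)×(3.43 − 2.2)² = 0.455×1.23² = 0.684 mA.
V_DS = V_DD − I_D·R_D = 19 − 0.684×0.56 = 18.6 V.
Saturation requires V_DS ≥ V_GS − V_t = 1.23 V; 18.6 ≥ 1.23 ✓.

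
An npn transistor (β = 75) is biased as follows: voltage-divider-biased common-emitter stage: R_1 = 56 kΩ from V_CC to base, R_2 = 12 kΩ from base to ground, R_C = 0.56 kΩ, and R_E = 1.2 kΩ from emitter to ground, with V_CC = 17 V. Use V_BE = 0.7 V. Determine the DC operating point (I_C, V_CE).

Thevenize the base divider: V_Th = V_CC·R_2/(R_1+R_2) = 17×12/68 = 3 V, R_Th = R_1‖R_2 = 9.88 kΩ.
Base-emitter loop: V_Th = I_B·R_Th + V_BE + (β+1)I_B·R_E, so I_B = (3 − 0.7) / (9.88 + 76×1.2) = 0.0228 mA.
I_C = β·I_B = 75×0.0228 = 1.71 mA, and I_E = (β+1)I_B = 1.73 mA.
V_CE = V_CC − I_C·R_C − I_E·R_E = 17 − 1.71×0.56 − 1.73×1.2 = 14 V.
V_CE = 14 V > 0.2 V confirms active-region operation.

I_C ≈ 1.7 mA, V_CE ≈ 14 V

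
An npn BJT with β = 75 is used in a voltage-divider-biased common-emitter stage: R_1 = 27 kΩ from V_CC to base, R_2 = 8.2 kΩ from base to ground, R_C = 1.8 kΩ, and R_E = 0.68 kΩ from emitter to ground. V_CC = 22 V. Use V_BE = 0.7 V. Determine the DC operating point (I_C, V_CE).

Thevenize the base divider: V_Th = V_CC·R_2/(R_1+R_2) = 22×8.2/35.2 = 5.12 V, R_Th = R_1‖R_2 = 6.29 kΩ.
Base-emitter loop: V_Th = I_B·R_Th + V_BE + (β+1)I_B·R_E, so I_B = (5.12 − 0.7) / (6.29 + 76×0.68) = 0.0763 mA.
I_C = β·I_B = 75×0.0763 = 5.72 mA, and I_E = (β+1)I_B = 5.8 mA.
V_CE = V_CC − I_C·R_C − I_E·R_E = 22 − 5.72×1.8 − 5.8×0.68 = 7.75 V.
V_CE = 7.75 V > 0.2 V confirms active-region operation.

I_C ≈ 5.7 mA, V_CE ≈ 7.8 V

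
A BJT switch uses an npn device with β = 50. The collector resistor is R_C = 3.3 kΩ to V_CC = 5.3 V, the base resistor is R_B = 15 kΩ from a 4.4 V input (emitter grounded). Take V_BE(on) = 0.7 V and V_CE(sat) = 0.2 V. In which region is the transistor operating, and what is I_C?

Assume active: I_B = (4.4 − 0.7)/15 = 0.247 mA, giving I_C = β·I_B = 12.3 mA.
But then V_CE = 5.3 − 12.3×3.3 = -35.4 V < V_CE(sat) = 0.2 V — impossible in the active region.
So the transistor is saturated. With V_CE = 0.2 V, I_C = (V_CC − 0.2)/R_C = 5.1/3.3 = 1.55 mA.
Check: β·I_B = 12.3 mA > I_C = 1.55 mA, confirming saturation.

saturation; I_C ≈ 1.5 mA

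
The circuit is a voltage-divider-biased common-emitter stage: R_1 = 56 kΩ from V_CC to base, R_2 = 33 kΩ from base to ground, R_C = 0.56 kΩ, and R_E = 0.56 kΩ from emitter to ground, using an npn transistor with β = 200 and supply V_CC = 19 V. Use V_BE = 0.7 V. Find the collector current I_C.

Thevenize the base divider: V_Th = V_CC·R_2/(R_1+R_2) = 19×33/89 = 7.04 V, R_Th = R_1‖R_2 = 20.8 kΩ.
Base-emitter loop: V_Th = I_B·R_Th + V_BE + (β+1)I_B·R_E, so I_B = (7.04 − 0.7) / (20.8 + 201×0.56) = 0.0476 mA.
I_C = β·I_B = 200×0.0476 = 9.52 mA, and I_E = (β+1)I_B = 9.57 mA.
V_CE = V_CC − I_C·R_C − I_E·R_E = 19 − 9.52×0.56 − 9.57×0.56 = 8.31 V.
V_CE = 8.31 V > 0.2 V confirms active-region operation.

I_C ≈ 9.5 mA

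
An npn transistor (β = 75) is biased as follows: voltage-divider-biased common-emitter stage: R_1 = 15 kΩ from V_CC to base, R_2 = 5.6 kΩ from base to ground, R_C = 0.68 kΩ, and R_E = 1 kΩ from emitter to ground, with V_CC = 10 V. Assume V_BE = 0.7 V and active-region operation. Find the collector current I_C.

Thevenize the base divider: V_Th = V_CC·R_2/(R_1+R_2) = 10×5.6/20.6 = 2.72 V, R_Th = R_1‖R_2 = 4.08 kΩ.
Base-emitter loop: V_Th = I_B·R_Th + V_BE + (β+1)I_B·R_E, so I_B = (2.72 − 0.7) / (4.08 + 76×1) = 0.0252 mA.
I_C = β·I_B = 75×0.0252 = 1.89 mA, and I_E = (β+1)I_B = 1.92 mA.
V_CE = V_CC − I_C·R_C − I_E·R_E = 10 − 1.89×0.68 − 1.92×1 = 6.8 V.
V_CE = 6.8 V > 0.2 V confirms active-region operation.

I_C ≈ 1.9 mA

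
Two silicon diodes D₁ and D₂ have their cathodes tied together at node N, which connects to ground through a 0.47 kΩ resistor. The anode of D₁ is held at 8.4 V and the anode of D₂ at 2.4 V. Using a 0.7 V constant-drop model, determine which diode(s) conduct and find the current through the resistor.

Only D₁ conducts; I_R ≈ 16 mA

Assume both conduct. Then node N would need to be at both 8.4−0.7 = 7.7 V and 2.4−0.7 = 1.7 V, which is impossible.
Assume only D₁ conducts: V_N = 8.4 − 0.7 = 7.7 V, so I_R = 7.7/0.47 = 16.4 mA.
Check D₂: its anode-to-cathode voltage is 2.4 − 7.7 = -5.3 V < 0.7 V, so it is off. The assumption is consistent.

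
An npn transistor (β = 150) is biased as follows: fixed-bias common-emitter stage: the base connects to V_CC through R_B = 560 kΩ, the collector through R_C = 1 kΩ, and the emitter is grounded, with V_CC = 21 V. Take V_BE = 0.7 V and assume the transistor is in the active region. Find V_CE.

V_CE ≈ 16 V

Base loop: V_CC = I_B·R_B + V_BE, so I_B = (21 − 0.7)/560 kΩ = 0.0363 mA.
In the active region I_C = β·I_B = 150 × 0.0363 = 5.44 mA.
Collector loop: V_CE = V_CC − I_C·R_C = 21 − 5.44×1 = 15.6 V.
Since V_CE = 15.6 V > V_CE(sat) ≈ 0.2 V, the transistor is in the active region as assumed.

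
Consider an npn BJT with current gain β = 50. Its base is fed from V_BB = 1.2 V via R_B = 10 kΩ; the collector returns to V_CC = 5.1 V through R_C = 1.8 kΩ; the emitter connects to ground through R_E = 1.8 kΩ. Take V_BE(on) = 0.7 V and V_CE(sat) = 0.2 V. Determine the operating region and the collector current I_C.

Assume active. Base-emitter loop: I_B = (V_BB − V_BE)/(R_B + (β+1)R_E) = (1.2 − 0.7)/(10 + 51×1.8) = 0.00491 mA.
I_C = β·I_B = 50×0.00491 = 0.246 mA.
V_CE = V_CC − I_C·R_C − I_E·R_E = 5.1 − 0.246×1.8 − 0.25×1.8 = 4.21 V > V_CE(sat), so the active-region assumption holds.

active; I_C ≈ 0.25 mA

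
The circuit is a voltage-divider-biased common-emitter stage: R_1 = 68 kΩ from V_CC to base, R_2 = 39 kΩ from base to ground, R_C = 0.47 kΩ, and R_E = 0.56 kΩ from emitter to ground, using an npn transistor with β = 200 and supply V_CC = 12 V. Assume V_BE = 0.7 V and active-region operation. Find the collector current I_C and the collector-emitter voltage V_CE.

I_C ≈ 5.3 mA, V_CE ≈ 6.5 V

Thevenize the base divider: V_Th = V_CC·R_2/(R_1+R_2) = 12×39/107 = 4.37 V, R_Th = R_1‖R_2 = 24.8 kΩ.
Base-emitter loop: V_Th = I_B·R_Th + V_BE + (β+1)I_B·R_E, so I_B = (4.37 − 0.7) / (24.8 + 201×0.56) = 0.0267 mA.
I_C = β·I_B = 200×0.0267 = 5.35 mA, and I_E = (β+1)I_B = 5.38 mA.
V_CE = V_CC − I_C·R_C − I_E·R_E = 12 − 5.35×0.47 − 5.38×0.56 = 6.47 V.
V_CE = 6.47 V > 0.2 V confirms active-region operation.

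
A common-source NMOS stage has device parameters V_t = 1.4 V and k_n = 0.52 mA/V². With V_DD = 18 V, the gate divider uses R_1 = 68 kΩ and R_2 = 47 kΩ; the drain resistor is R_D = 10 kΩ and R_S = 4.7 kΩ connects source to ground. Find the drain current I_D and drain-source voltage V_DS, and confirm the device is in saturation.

I_D ≈ 0.88 mA, V_DS ≈ 5.1 V

V_G = V_DD·R_2/(R_1+R_2) = 18×47/115 = 7.36 V.
Assume saturation: I_D = (k_n/2)(V_GS − V_t)² with V_GS = V_G − I_D·R_S = 7.36 − 4.7·I_D.
Substituting gives 5.74·I_D² − 15.6·I_D + 9.22 = 0, with roots I_D = 0.877 or 1.83 mA.
The root I_D = 1.83 mA gives V_GS = -1.25 V ≤ V_t, so take I_D = 0.877 mA.
Then V_GS = 3.24 V and V_DS = V_DD − I_D(R_D+R_S) = 18 − 0.877×14.7 = 5.11 V.
Saturation requires V_DS ≥ V_GS − V_t = 1.84 V; 5.11 ≥ 1.84 ✓.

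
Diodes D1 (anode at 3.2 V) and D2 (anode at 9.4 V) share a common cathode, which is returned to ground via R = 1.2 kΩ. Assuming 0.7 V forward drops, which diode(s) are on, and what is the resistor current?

Assume both conduct. Then node N would need to be at both 3.2−0.7 = 2.5 V and 9.4−0.7 = 8.7 V, which is impossible.
Assume only D2 conducts: V_N = 9.4 − 0.7 = 8.7 V, so I_R = 8.7/1.2 = 7.25 mA.
Check D1: its anode-to-cathode voltage is 3.2 − 8.7 = -5.5 V < 0.7 V, so it is off. The assumption is consistent.

Only D2 conducts; I_R ≈ 7.3 mA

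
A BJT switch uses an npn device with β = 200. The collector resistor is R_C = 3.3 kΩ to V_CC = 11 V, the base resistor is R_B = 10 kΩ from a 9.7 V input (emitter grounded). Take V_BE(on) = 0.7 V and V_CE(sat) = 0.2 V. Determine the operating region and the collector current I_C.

saturation; I_C ≈ 3.3 mA

Assume active: I_B = (9.7 − 0.7)/10 = 0.9 mA, giving I_C = β·I_B = 180 mA.
But then V_CE = 11 − 180×3.3 = -583 V < V_CE(sat) = 0.2 V — impossible in the active region.
So the transistor is saturated. With V_CE = 0.2 V, I_C = (V_CC − 0.2)/R_C = 10.8/3.3 = 3.27 mA.
Check: β·I_B = 180 mA > I_C = 3.27 mA, confirming saturation.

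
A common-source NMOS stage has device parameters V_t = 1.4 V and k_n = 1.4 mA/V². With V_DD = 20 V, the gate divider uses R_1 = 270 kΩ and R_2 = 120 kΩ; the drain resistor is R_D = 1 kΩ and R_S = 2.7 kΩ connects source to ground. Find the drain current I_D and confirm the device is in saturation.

V_G = V_DD·R_2/(R_1+R_2) = 20×120/390 = 6.15 V.
Assume saturation: I_D = (k_n/2)(V_GS − V_t)² with V_GS = V_G − I_D·R_S = 6.15 − 2.7·I_D.
Substituting gives 5.1·I_D² − 19·I_D + 15.8 = 0, with roots I_D = 1.26 or 2.45 mA.
The root I_D = 2.45 mA gives V_GS = -0.472 V ≤ V_t, so take I_D = 1.26 mA.
Then V_GS = 2.74 V and V_DS = V_DD − I_D(R_D+R_S) = 20 − 1.26×3.7 = 15.3 V.
Saturation requires V_DS ≥ V_GS − V_t = 1.34 V; 15.3 ≥ 1.34 ✓.

I_D ≈ 1.3 mA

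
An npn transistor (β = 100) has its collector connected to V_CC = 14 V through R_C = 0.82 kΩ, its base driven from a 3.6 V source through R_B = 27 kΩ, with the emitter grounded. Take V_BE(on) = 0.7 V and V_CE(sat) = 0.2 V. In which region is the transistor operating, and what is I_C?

active; I_C ≈ 11 mA

Assume active. Base-emitter loop: I_B = (V_BB − V_BE)/R_B = (3.6 − 0.7)/27 = 0.107 mA.
I_C = β·I_B = 100×0.107 = 10.7 mA.
V_CE = V_CC − I_C·R_C = 14 − 10.7×0.82 = 5.19 V > V_CE(sat), so the active-region assumption holds.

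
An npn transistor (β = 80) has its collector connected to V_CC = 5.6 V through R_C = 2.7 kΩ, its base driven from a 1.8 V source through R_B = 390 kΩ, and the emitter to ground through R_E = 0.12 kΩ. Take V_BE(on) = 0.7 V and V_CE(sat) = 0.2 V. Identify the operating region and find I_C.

active; I_C ≈ 0.22 mA

Assume active. Base-emitter loop: I_B = (V_BB − V_BE)/(R_B + (β+1)R_E) = (1.8 − 0.7)/(390 + 81×0.12) = 0.00275 mA.
I_C = β·I_B = 80×0.00275 = 0.22 mA.
V_CE = V_CC − I_C·R_C − I_E·R_E = 5.6 − 0.22×2.7 − 0.223×0.12 = 4.98 V > V_CE(sat), so the active-region assumption holds.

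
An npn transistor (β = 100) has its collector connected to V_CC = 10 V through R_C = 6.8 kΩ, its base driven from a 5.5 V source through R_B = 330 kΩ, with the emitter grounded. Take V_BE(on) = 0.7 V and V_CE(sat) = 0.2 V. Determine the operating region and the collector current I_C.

Assume active: I_B = (5.5 − 0.7)/330 = 0.0145 mA, giving I_C = β·I_B = 1.45 mA.
But then V_CE = 10 − 1.45×6.8 = 0.109 V < V_CE(sat) = 0.2 V — impossible in the active region.
So the transistor is saturated. With V_CE = 0.2 V, I_C = (V_CC − 0.2)/R_C = 9.8/6.8 = 1.44 mA.
Check: β·I_B = 1.45 mA > I_C = 1.44 mA, confirming saturation.

saturation; I_C ≈ 1.4 mA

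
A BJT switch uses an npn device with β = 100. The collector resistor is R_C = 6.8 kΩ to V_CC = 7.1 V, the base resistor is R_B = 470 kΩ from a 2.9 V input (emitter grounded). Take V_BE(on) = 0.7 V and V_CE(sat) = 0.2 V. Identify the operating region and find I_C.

Assume active. Base-emitter loop: I_B = (V_BB − V_BE)/R_B = (2.9 − 0.7)/470 = 0.00468 mA.
I_C = β·I_B = 100×0.00468 = 0.468 mA.
V_CE = V_CC − I_C·R_C = 7.1 − 0.468×6.8 = 3.92 V > V_CE(sat), so the active-region assumption holds.

active; I_C ≈ 0.47 mA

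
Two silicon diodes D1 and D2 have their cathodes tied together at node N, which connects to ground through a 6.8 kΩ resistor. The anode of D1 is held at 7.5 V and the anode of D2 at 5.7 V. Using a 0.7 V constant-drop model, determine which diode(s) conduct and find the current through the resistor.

Assume both conduct. Then node N would need to be at both 7.5−0.7 = 6.8 V and 5.7−0.7 = 5 V, which is impossible.
Assume only D1 conducts: V_N = 7.5 − 0.7 = 6.8 V, so I_R = 6.8/6.8 = 1 mA.
Check D2: its anode-to-cathode voltage is 5.7 − 6.8 = -1.1 V < 0.7 V, so it is off. The assumption is consistent.

Only D1 conducts; I_R ≈ 1 mA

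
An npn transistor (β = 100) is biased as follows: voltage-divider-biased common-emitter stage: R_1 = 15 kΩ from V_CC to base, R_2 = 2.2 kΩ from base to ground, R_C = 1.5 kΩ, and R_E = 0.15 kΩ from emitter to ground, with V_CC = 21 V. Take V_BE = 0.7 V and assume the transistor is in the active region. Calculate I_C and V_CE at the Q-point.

Thevenize the base divider: V_Th = V_CC·R_2/(R_1+R_2) = 21×2.2/17.2 = 2.69 V, R_Th = R_1‖R_2 = 1.92 kΩ.
Base-emitter loop: V_Th = I_B·R_Th + V_BE + (β+1)I_B·R_E, so I_B = (2.69 − 0.7) / (1.92 + 101×0.15) = 0.116 mA.
I_C = β·I_B = 100×0.116 = 11.6 mA, and I_E = (β+1)I_B = 11.8 mA.
V_CE = V_CC − I_C·R_C − I_E·R_E = 21 − 11.6×1.5 − 11.8×0.15 = 1.78 V.
V_CE = 1.78 V > 0.2 V confirms active-region operation.

I_C ≈ 12 mA, V_CE ≈ 1.8 V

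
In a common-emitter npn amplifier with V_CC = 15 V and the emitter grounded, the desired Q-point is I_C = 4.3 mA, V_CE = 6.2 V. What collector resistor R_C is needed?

R_C ≈ 2 kΩ

Collector loop: V_CC = I_C·R_C + V_CE.
R_C = (V_CC − V_CE)/I_C = (15 − 6.2)/4.3 = 2.05 kΩ.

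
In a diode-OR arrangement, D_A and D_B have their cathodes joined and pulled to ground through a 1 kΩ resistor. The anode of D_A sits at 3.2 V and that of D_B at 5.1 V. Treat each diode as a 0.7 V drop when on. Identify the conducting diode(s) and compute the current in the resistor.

Assume both conduct. Then node N would need to be at both 3.2−0.7 = 2.5 V and 5.1−0.7 = 4.4 V, which is impossible.
Assume only D_B conducts: V_N = 5.1 − 0.7 = 4.4 V, so I_R = 4.4/1 = 4.4 mA.
Check D_A: its anode-to-cathode voltage is 3.2 − 4.4 = -1.2 V < 0.7 V, so it is off. The assumption is consistent.

Only D_B conducts; I_R ≈ 4.4 mA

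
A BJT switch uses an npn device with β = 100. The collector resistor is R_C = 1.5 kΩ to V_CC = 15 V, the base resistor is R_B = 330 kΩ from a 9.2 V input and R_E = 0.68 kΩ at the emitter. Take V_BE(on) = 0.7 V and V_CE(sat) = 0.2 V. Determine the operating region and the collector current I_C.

active; I_C ≈ 2.1 mA

Assume active. Base-emitter loop: I_B = (V_BB − V_BE)/(R_B + (β+1)R_E) = (9.2 − 0.7)/(330 + 101×0.68) = 0.0213 mA.
I_C = β·I_B = 100×0.0213 = 2.13 mA.
V_CE = V_CC − I_C·R_C − I_E·R_E = 15 − 2.13×1.5 − 2.15×0.68 = 10.3 V > V_CE(sat), so the active-region assumption holds.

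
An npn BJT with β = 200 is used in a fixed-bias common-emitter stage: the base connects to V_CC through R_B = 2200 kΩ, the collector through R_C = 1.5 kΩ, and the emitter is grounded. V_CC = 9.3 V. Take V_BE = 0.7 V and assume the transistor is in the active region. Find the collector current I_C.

I_C ≈ 0.78 mA

Base loop: V_CC = I_B·R_B + V_BE, so I_B = (9.3 − 0.7)/2200 kΩ = 0.00391 mA.
In the active region I_C = β·I_B = 200 × 0.00391 = 0.782 mA.
Collector loop: V_CE = V_CC − I_C·R_C = 9.3 − 0.782×1.5 = 8.13 V.
Since V_CE = 8.13 V > V_CE(sat) ≈ 0.2 V, the transistor is in the active region as assumed.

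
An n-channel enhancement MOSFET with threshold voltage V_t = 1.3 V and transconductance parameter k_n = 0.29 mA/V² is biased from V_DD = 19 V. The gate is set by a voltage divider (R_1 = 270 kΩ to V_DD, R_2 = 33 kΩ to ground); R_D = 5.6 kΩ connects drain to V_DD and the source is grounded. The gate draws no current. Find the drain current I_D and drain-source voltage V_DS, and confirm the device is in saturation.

V_G = V_DD·R_2/(R_1+R_2) = 19×33/303 = 2.07 V. With the source grounded, V_GS = V_G = 2.07 V.
Assume saturation: I_D = (k_n/2)(V_GS − V_t)² = (0.29/2)×(2.07 − 1.3)² = 0.145×0.769² = 0.0858 mA.
V_DS = V_DD − I_D·R_D = 19 − 0.0858×5.6 = 18.5 V.
Saturation requires V_DS ≥ V_GS − V_t = 0.769 V; 18.5 ≥ 0.769 ✓.

I_D ≈ 0.086 mA, V_DS ≈ 19 V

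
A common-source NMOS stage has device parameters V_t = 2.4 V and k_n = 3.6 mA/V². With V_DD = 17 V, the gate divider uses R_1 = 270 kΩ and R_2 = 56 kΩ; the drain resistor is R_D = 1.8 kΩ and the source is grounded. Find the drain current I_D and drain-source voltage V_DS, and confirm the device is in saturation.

I_D ≈ 0.49 mA, V_DS ≈ 16 V

V_G = V_DD·R_2/(R_1+R_2) = 17×56/326 = 2.92 V. With the source grounded, V_GS = V_G = 2.92 V.
Assume saturation: I_D = (k_n/2)(V_GS − V_t)² = (3.6/2)×(2.92 − 2.4)² = 1.8×0.52² = 0.487 mA.
V_DS = V_DD − I_D·R_D = 17 − 0.487×1.8 = 16.1 V.
Saturation requires V_DS ≥ V_GS − V_t = 0.52 V; 16.1 ≥ 0.52 ✓.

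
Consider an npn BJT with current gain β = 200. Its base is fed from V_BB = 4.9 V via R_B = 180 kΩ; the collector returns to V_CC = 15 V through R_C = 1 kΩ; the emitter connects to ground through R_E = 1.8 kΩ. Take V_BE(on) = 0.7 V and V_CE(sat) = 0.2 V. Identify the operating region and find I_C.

active; I_C ≈ 1.6 mA

Assume active. Base-emitter loop: I_B = (V_BB − V_BE)/(R_B + (β+1)R_E) = (4.9 − 0.7)/(180 + 201×1.8) = 0.00775 mA.
I_C = β·I_B = 200×0.00775 = 1.55 mA.
V_CE = V_CC − I_C·R_C − I_E·R_E = 15 − 1.55×1 − 1.56×1.8 = 10.6 V > V_CE(sat), so the active-region assumption holds.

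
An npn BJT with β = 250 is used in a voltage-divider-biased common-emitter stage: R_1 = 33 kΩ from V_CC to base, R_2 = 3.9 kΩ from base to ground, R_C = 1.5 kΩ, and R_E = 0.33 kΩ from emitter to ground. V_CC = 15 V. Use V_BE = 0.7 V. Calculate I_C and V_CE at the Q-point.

Thevenize the base divider: V_Th = V_CC·R_2/(R_1+R_2) = 15×3.9/36.9 = 1.59 V, R_Th = R_1‖R_2 = 3.49 kΩ.
Base-emitter loop: V_Th = I_B·R_Th + V_BE + (β+1)I_B·R_E, so I_B = (1.59 − 0.7) / (3.49 + 251×0.33) = 0.0103 mA.
I_C = β·I_B = 250×0.0103 = 2.56 mA, and I_E = (β+1)I_B = 2.57 mA.
V_CE = V_CC − I_C·R_C − I_E·R_E = 15 − 2.56×1.5 − 2.57×0.33 = 10.3 V.
V_CE = 10.3 V > 0.2 V confirms active-region operation.

I_C ≈ 2.6 mA, V_CE ≈ 10 V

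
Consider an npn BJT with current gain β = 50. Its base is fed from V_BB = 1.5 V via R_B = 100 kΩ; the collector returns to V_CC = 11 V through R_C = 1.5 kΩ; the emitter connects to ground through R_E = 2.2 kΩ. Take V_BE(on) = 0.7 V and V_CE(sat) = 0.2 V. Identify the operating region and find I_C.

Assume active. Base-emitter loop: I_B = (V_BB − V_BE)/(R_B + (β+1)R_E) = (1.5 − 0.7)/(100 + 51×2.2) = 0.00377 mA.
I_C = β·I_B = 50×0.00377 = 0.189 mA.
V_CE = V_CC − I_C·R_C − I_E·R_E = 11 − 0.189×1.5 − 0.192×2.2 = 10.3 V > V_CE(sat), so the active-region assumption holds.

active; I_C ≈ 0.19 mA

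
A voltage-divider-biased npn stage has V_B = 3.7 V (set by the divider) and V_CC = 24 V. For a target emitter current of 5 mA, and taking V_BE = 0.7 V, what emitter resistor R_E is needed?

V_E = V_B − V_BE = 3.7 − 0.7 = 3 V.
R_E = V_E / I_E = 3 / 5 = 0.6 kΩ.

R_E ≈ 0.6 kΩ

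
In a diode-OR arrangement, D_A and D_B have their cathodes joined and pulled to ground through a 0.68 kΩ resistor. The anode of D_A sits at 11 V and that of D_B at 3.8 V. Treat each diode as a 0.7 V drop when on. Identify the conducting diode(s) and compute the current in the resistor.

Only D_A conducts; I_R ≈ 15 mA

Assume both conduct. Then node N would need to be at both 11−0.7 = 10.3 V and 3.8−0.7 = 3.1 V, which is impossible.
Assume only D_A conducts: V_N = 11 − 0.7 = 10.3 V, so I_R = 10.3/0.68 = 15.1 mA.
Check D_B: its anode-to-cathode voltage is 3.8 − 10.3 = -6.5 V < 0.7 V, so it is off. The assumption is consistent.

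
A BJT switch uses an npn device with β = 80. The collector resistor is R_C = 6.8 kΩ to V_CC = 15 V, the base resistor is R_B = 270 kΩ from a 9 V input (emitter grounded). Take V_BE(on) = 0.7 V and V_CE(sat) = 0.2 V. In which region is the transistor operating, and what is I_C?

Assume active: I_B = (9 − 0.7)/270 = 0.0307 mA, giving I_C = β·I_B = 2.46 mA.
But then V_CE = 15 − 2.46×6.8 = -1.72 V < V_CE(sat) = 0.2 V — impossible in the active region.
So the transistor is saturated. With V_CE = 0.2 V, I_C = (V_CC − 0.2)/R_C = 14.8/6.8 = 2.18 mA.
Check: β·I_B = 2.46 mA > I_C = 2.18 mA, confirming saturation.

saturation; I_C ≈ 2.2 mA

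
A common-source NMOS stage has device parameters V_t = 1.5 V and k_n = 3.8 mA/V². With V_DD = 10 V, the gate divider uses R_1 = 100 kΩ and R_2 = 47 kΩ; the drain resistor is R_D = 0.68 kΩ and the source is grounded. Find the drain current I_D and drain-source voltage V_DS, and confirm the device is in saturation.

I_D ≈ 5.5 mA, V_DS ≈ 6.3 V

V_G = V_DD·R_2/(R_1+R_2) = 10×47/147 = 3.2 V. With the source grounded, V_GS = V_G = 3.2 V.
Assume saturation: I_D = (k_n/2)(V_GS − V_t)² = (3.8/2)×(3.2 − 1.5)² = 1.9×1.7² = 5.47 mA.
V_DS = V_DD − I_D·R_D = 10 − 5.47×0.68 = 6.28 V.
Saturation requires V_DS ≥ V_GS − V_t = 1.7 V; 6.28 ≥ 1.7 ✓.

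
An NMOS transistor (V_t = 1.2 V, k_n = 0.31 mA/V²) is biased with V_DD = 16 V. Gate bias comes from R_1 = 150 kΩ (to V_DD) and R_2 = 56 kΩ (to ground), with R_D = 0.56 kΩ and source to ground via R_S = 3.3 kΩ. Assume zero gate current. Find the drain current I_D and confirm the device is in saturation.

I_D ≈ 0.44 mA

V_G = V_DD·R_2/(R_1+R_2) = 16×56/206 = 4.35 V.
Assume saturation: I_D = (k_n/2)(V_GS − V_t)² with V_GS = V_G − I_D·R_S = 4.35 − 3.3·I_D.
Substituting gives 1.69·I_D² − 4.22·I_D + 1.54 = 0, with roots I_D = 0.442 or 2.06 mA.
The root I_D = 2.06 mA gives V_GS = -2.44 V ≤ V_t, so take I_D = 0.442 mA.
Then V_GS = 2.89 V and V_DS = V_DD − I_D(R_D+R_S) = 16 − 0.442×3.86 = 14.3 V.
Saturation requires V_DS ≥ V_GS − V_t = 1.69 V; 14.3 ≥ 1.69 ✓.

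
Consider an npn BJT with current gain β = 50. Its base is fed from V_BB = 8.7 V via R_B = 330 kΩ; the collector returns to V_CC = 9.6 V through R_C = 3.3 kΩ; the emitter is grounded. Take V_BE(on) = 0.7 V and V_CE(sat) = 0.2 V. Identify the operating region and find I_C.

active; I_C ≈ 1.2 mA

Assume active. Base-emitter loop: I_B = (V_BB − V_BE)/R_B = (8.7 − 0.7)/330 = 0.0242 mA.
I_C = β·I_B = 50×0.0242 = 1.21 mA.
V_CE = V_CC − I_C·R_C = 9.6 − 1.21×3.3 = 5.6 V > V_CE(sat), so the active-region assumption holds.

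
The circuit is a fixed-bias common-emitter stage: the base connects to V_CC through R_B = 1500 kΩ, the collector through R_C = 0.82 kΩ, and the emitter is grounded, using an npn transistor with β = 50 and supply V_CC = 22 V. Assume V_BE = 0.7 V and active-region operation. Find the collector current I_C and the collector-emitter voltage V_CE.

I_C ≈ 0.71 mA, V_CE ≈ 21 V

Base loop: V_CC = I_B·R_B + V_BE, so I_B = (22 − 0.7)/1500 kΩ = 0.0142 mA.
In the active region I_C = β·I_B = 50 × 0.0142 = 0.71 mA.
Collector loop: V_CE = V_CC − I_C·R_C = 22 − 0.71×0.82 = 21.4 V.
Since V_CE = 21.4 V > V_CE(sat) ≈ 0.2 V, the transistor is in the active region as assumed.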